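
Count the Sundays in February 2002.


February 2002 has 28 days
Anchor: Jan 1, 2002. With p = 2002 - 1 = 2001: (p + p//4 - p//100 + p//400) mod 7 = (2001 + 500 - 20 + 5) mod 7 = 2486 mod 7 = 1 -> Tuesday (Mon=0 ... Sun=6)
Days before February (Jan): 31; February 1 index = (1 + 31) mod 7 = 4 -> Friday
First Sunday is February 3
Sundays: 3, 10, 17, 24

4 Sundays


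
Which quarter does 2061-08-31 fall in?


Month: August (month 8)
Q1: Jan-Mar, Q2: Apr-Jun, Q3: Jul-Sep, Q4: Oct-Dec

Q3


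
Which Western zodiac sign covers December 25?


Date: December 25
Conventional tropical zodiac dates: Capricorn from December 22 onward; Aquarius starts January 20
December 25 falls within the Capricorn range

Capricorn


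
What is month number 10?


Month 10 of 12

October


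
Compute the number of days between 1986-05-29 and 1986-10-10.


From 1986-05-29 to 1986-10-10
1986-05-29: days before May = 31 + 28 + 31 + 30 = 120 (1986 is not a leap year); day of year = 120 + 29 = 149
1986-10-10: days before October = 31 + 28 + 31 + 30 + 31 + 30 + 31 + 31 + 30 = 273 (1986 is not a leap year); day of year = 273 + 10 = 283
Same year: 283 - 149 = 134

134 days


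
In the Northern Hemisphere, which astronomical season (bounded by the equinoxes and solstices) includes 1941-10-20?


Date: October 20
Astronomical Autumn (approx.; exact equinox/solstice day varies by year): September 22 to December 20
October 20 falls within the Autumn window

Autumn


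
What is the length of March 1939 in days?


March 1939

31 days


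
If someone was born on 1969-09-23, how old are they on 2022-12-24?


Birth: 1969-09-23
Reference: 2022-12-24
Year difference: 2022 - 1969 = 53

53 years old


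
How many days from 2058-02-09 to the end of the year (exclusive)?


Day of year: 40 of 365
Remaining = 365 - 40

325 days


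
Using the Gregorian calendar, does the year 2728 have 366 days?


Gregorian leap year rule: divisible by 4, but not by 100, unless also by 400.
2728 is divisible by 4 but not 100 -> leap year

Yes


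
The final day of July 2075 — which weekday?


July 2075 has 31 days
Anchor: Jan 1, 2075. With p = 2075 - 1 = 2074: (p + p//4 - p//100 + p//400) mod 7 = (2074 + 518 - 20 + 5) mod 7 = 2577 mod 7 = 1 -> Tuesday (Mon=0 ... Sun=6)
Days before July (Jan-Jun): 181; July 1 index = (1 + 181) mod 7 = 0 -> Monday
Last day offset: 31 - 1 = 30 days
Weekday index = (0 + 30) mod 7 = 2

Wednesday, July 31


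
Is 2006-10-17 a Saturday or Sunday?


Anchor: Jan 1, 2006. With p = 2006 - 1 = 2005: (p + p//4 - p//100 + p//400) mod 7 = (2005 + 501 - 20 + 5) mod 7 = 2491 mod 7 = 6 -> Sunday (Mon=0 ... Sun=6)
Day of year: 290; offset = 289
Weekday index = (6 + 289) mod 7 = 1 -> Tuesday
Weekend days: Saturday, Sunday

No


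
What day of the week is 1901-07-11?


Date: July 11, 1901
Anchor: Jan 1, 1901. With p = 1901 - 1 = 1900: (p + p//4 - p//100 + p//400) mod 7 = (1900 + 475 - 19 + 4) mod 7 = 2360 mod 7 = 1 -> Tuesday (Mon=0 ... Sun=6)
Days before July (Jan-Jun): 181; offset = 181 + 11 - 1 = 191
Weekday index = (1 + 191) mod 7 = 3

Day of the week: Thursday


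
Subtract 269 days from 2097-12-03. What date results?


Start: 2097-12-03, subtract 269 days
Back 3 days from December 3 reaches November 30, 2097 -> 266 left
November 2097 has 30 days -> back to October 31, 2097 -> 236 left
October 2097 has 31 days -> back to September 30, 2097 -> 205 left
September 2097 has 30 days -> back to August 31, 2097 -> 175 left
August 2097 has 31 days -> back to July 31, 2097 -> 144 left
July 2097 has 31 days -> back to June 30, 2097 -> 113 left
June 2097 has 30 days -> back to May 31, 2097 -> 83 left
May 2097 has 31 days -> back to April 30, 2097 -> 52 left
April 2097 has 30 days -> back to March 31, 2097 -> 22 left
March 2097: 31 - 22 = 9 -> lands on March 9

Result: 2097-03-09


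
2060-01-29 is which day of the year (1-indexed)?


Date: January 29, 2060
No months before January
Plus 29 days in January

Day of year: 29


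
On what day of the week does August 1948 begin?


Target: August 1, 1948
Anchor: Jan 1, 1948. With p = 1948 - 1 = 1947: (p + p//4 - p//100 + p//400) mod 7 = (1947 + 486 - 19 + 4) mod 7 = 2418 mod 7 = 3 -> Thursday (Mon=0 ... Sun=6)
Days before August (Jan-Jul): 213 days
Weekday index = (3 + 213) mod 7 = 6

Sunday


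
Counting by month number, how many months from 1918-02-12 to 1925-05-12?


From February 1918 to May 1925
7 years * 12 = 84 months, plus 3 months = 87

87 months


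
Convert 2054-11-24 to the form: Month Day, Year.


ISO 2054-11-24 parses as year=2054, month=11, day=24
Month 11 -> November

November 24, 2054


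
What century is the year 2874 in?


Century = (year - 1) // 100 + 1
= (2874 - 1) // 100 + 1
= 2873 // 100 + 1
= 28 + 1

29th century


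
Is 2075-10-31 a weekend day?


Anchor: Jan 1, 2075. With p = 2075 - 1 = 2074: (p + p//4 - p//100 + p//400) mod 7 = (2074 + 518 - 20 + 5) mod 7 = 2577 mod 7 = 1 -> Tuesday (Mon=0 ... Sun=6)
Day of year: 304; offset = 303
Weekday index = (1 + 303) mod 7 = 3 -> Thursday
Weekend days: Saturday, Sunday

No


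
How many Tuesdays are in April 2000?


April 2000 has 30 days
Anchor: Jan 1, 2000. With p = 2000 - 1 = 1999: (p + p//4 - p//100 + p//400) mod 7 = (1999 + 499 - 19 + 4) mod 7 = 2483 mod 7 = 5 -> Saturday (Mon=0 ... Sun=6)
Days before April (Jan-Mar): 91; April 1 index = (5 + 91) mod 7 = 5 -> Saturday
First Tuesday is April 4
Tuesdays: 4, 11, 18, 25

4 Tuesdays


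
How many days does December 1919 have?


December 1919

31 days


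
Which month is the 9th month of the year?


Month 9 of 12

September


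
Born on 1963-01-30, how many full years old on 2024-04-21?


Birth: 1963-01-30
Reference: 2024-04-21
Year difference: 2024 - 1963 = 61

61 years old


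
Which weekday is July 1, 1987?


Target: July 1, 1987
Anchor: Jan 1, 1987. With p = 1987 - 1 = 1986: (p + p//4 - p//100 + p//400) mod 7 = (1986 + 496 - 19 + 4) mod 7 = 2467 mod 7 = 3 -> Thursday (Mon=0 ... Sun=6)
Days before July (Jan-Jun): 181 days
Weekday index = (3 + 181) mod 7 = 2

Wednesday


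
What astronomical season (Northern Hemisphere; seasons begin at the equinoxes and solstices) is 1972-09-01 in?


Date: September 1
Astronomical Summer (approx.; exact equinox/solstice day varies by year): June 21 to September 21
September 1 falls within the Summer window

Summer


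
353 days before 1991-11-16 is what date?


Start: 1991-11-16, subtract 353 days
Back 16 days from November 16 reaches October 31, 1991 -> 337 left
October 1991 has 31 days -> back to September 30, 1991 -> 306 left
September 1991 has 30 days -> back to August 31, 1991 -> 276 left
August 1991 has 31 days -> back to July 31, 1991 -> 245 left
July 1991 has 31 days -> back to June 30, 1991 -> 214 left
June 1991 has 30 days -> back to May 31, 1991 -> 184 left
May 1991 has 31 days -> back to April 30, 1991 -> 153 left
April 1991 has 30 days -> back to March 31, 1991 -> 123 left
March 1991 has 31 days -> back to February 28, 1991 -> 92 left
February 1991 has 28 days -> back to January 31, 1991 -> 64 left
January 1991 has 31 days -> back to December 31, 1990 -> 33 left
December 1990 has 31 days -> back to November 30, 1990 -> 2 left
November 1990: 30 - 2 = 28 -> lands on November 28

Result: 1990-11-28


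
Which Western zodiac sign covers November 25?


Date: November 25
Conventional tropical zodiac dates: Sagittarius from November 22 onward; Capricorn starts December 22
November 25 falls within the Sagittarius range

Sagittarius


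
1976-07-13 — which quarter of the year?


Month: July (month 7)
Q1: Jan-Mar, Q2: Apr-Jun, Q3: Jul-Sep, Q4: Oct-Dec

Q3


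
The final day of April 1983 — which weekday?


April 1983 has 30 days
Anchor: Jan 1, 1983. With p = 1983 - 1 = 1982: (p + p//4 - p//100 + p//400) mod 7 = (1982 + 495 - 19 + 4) mod 7 = 2462 mod 7 = 5 -> Saturday (Mon=0 ... Sun=6)
Days before April (Jan-Mar): 90; April 1 index = (5 + 90) mod 7 = 4 -> Friday
Last day offset: 30 - 1 = 29 days
Weekday index = (4 + 29) mod 7 = 5

Saturday, April 30


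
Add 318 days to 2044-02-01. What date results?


Start: 2044-02-01, add 318 days
February 2044 has 29 days: 29 - 1 = 28 days to February 29 -> 290 left
March 2044 has 31 days -> 259 left
April 2044 has 30 days -> 229 left
May 2044 has 31 days -> 198 left
June 2044 has 30 days -> 168 left
July 2044 has 31 days -> 137 left
August 2044 has 31 days -> 106 left
September 2044 has 30 days -> 76 left
October 2044 has 31 days -> 45 left
November 2044 has 30 days -> 15 left
December 2044: 15 <= 31 -> lands on December 15

Result: 2044-12-15


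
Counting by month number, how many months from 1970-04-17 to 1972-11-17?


From April 1970 to November 1972
2 years * 12 = 24 months, plus 7 months = 31

31 months


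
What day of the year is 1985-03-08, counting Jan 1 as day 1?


Date: March 8, 1985
Days in months 1 through 2: 59
Plus 8 days in March

Day of year: 67


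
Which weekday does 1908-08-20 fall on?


Date: August 20, 1908
Anchor: Jan 1, 1908. With p = 1908 - 1 = 1907: (p + p//4 - p//100 + p//400) mod 7 = (1907 + 476 - 19 + 4) mod 7 = 2368 mod 7 = 2 -> Wednesday (Mon=0 ... Sun=6)
Days before August (Jan-Jul): 213; offset = 213 + 20 - 1 = 232
Weekday index = (2 + 232) mod 7 = 3

Day of the week: Thursday


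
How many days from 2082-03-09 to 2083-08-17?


From 2082-03-09 to 2083-08-17
2082-03-09: days before March = 31 + 28 = 59 (2082 is not a leap year); day of year = 59 + 9 = 68
2083-08-17: days before August = 31 + 28 + 31 + 30 + 31 + 30 + 31 = 212 (2083 is not a leap year); day of year = 212 + 17 = 229
Rest of 2082: 365 - 68 = 297
Total = 297 + 229 = 526

526 days


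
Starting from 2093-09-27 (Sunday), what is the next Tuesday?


Current: Sunday
Target: Tuesday
Days ahead: 2

Next Tuesday: 2093-09-29


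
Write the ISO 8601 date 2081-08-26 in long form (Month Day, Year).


ISO 2081-08-26 parses as year=2081, month=08, day=26
Month 8 -> August

August 26, 2081


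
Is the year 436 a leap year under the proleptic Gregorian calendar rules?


Gregorian leap year rule: divisible by 4, but not by 100, unless also by 400.
436 is divisible by 4 but not 100 -> leap year

Yes


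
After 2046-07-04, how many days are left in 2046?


Day of year: 185 of 365
Remaining = 365 - 185

180 days


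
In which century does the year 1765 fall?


Century = (year - 1) // 100 + 1
= (1765 - 1) // 100 + 1
= 1764 // 100 + 1
= 17 + 1

18th century


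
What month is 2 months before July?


July is month 7
7 - 2 = 5

May


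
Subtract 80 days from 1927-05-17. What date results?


Start: 1927-05-17, subtract 80 days
Back 17 days from May 17 reaches April 30, 1927 -> 63 left
April 1927 has 30 days -> back to March 31, 1927 -> 33 left
March 1927 has 31 days -> back to February 28, 1927 -> 2 left
February 1927: 28 - 2 = 26 -> lands on February 26

Result: 1927-02-26


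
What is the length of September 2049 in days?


September 2049

30 days


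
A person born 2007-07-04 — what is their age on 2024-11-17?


Birth: 2007-07-04
Reference: 2024-11-17
Year difference: 2024 - 2007 = 17

17 years old


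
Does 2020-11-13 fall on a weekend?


Anchor: Jan 1, 2020. With p = 2020 - 1 = 2019: (p + p//4 - p//100 + p//400) mod 7 = (2019 + 504 - 20 + 5) mod 7 = 2508 mod 7 = 2 -> Wednesday (Mon=0 ... Sun=6)
Day of year: 318; offset = 317
Weekday index = (2 + 317) mod 7 = 4 -> Friday
Weekend days: Saturday, Sunday

No


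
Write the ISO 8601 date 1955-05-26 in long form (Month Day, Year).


ISO 1955-05-26 parses as year=1955, month=05, day=26
Month 5 -> May

May 26, 1955


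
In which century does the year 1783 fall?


Century = (year - 1) // 100 + 1
= (1783 - 1) // 100 + 1
= 1782 // 100 + 1
= 17 + 1

18th century


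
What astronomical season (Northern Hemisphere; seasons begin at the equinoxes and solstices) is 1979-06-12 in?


Date: June 12
Astronomical Spring (approx.; exact equinox/solstice day varies by year): March 20 to June 20
June 12 falls within the Spring window

Spring


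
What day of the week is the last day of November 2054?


November 2054 has 30 days
Anchor: Jan 1, 2054. With p = 2054 - 1 = 2053: (p + p//4 - p//100 + p//400) mod 7 = (2053 + 513 - 20 + 5) mod 7 = 2551 mod 7 = 3 -> Thursday (Mon=0 ... Sun=6)
Days before November (Jan-Oct): 304; November 1 index = (3 + 304) mod 7 = 6 -> Sunday
Last day offset: 30 - 1 = 29 days
Weekday index = (6 + 29) mod 7 = 0

Monday, November 30


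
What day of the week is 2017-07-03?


Date: July 3, 2017
Anchor: Jan 1, 2017. With p = 2017 - 1 = 2016: (p + p//4 - p//100 + p//400) mod 7 = (2016 + 504 - 20 + 5) mod 7 = 2505 mod 7 = 6 -> Sunday (Mon=0 ... Sun=6)
Days before July (Jan-Jun): 181; offset = 181 + 3 - 1 = 183
Weekday index = (6 + 183) mod 7 = 0

Day of the week: Monday


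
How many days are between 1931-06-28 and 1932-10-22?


From 1931-06-28 to 1932-10-22
1931-06-28: days before June = 31 + 28 + 31 + 30 + 31 = 151 (1931 is not a leap year); day of year = 151 + 28 = 179
1932-10-22: days before October = 31 + 29 + 31 + 30 + 31 + 30 + 31 + 31 + 30 = 274 (1932 is a leap year); day of year = 274 + 22 = 296
Rest of 1931: 365 - 179 = 186
Total = 186 + 296 = 482

482 days


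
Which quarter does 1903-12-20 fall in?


Month: December (month 12)
Q1: Jan-Mar, Q2: Apr-Jun, Q3: Jul-Sep, Q4: Oct-Dec

Q4


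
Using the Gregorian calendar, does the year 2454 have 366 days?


Gregorian leap year rule: divisible by 4, but not by 100, unless also by 400.
2454 is not divisible by 4 -> not a leap year

No


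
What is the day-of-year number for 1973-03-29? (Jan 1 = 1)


Date: March 29, 1973
Days in months 1 through 2: 59
Plus 29 days in March

Day of year: 88


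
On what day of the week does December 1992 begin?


Target: December 1, 1992
Anchor: Jan 1, 1992. With p = 1992 - 1 = 1991: (p + p//4 - p//100 + p//400) mod 7 = (1991 + 497 - 19 + 4) mod 7 = 2473 mod 7 = 2 -> Wednesday (Mon=0 ... Sun=6)
Days before December (Jan-Nov): 335 days
Weekday index = (2 + 335) mod 7 = 1

Tuesday


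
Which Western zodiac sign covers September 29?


Date: September 29
Conventional tropical zodiac dates: Libra from September 23 onward; Scorpio starts October 23
September 29 falls within the Libra range

Libra


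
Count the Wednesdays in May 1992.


May 1992 has 31 days
Anchor: Jan 1, 1992. With p = 1992 - 1 = 1991: (p + p//4 - p//100 + p//400) mod 7 = (1991 + 497 - 19 + 4) mod 7 = 2473 mod 7 = 2 -> Wednesday (Mon=0 ... Sun=6)
Days before May (Jan-Apr): 121; May 1 index = (2 + 121) mod 7 = 4 -> Friday
First Wednesday is May 6
Wednesdays: 6, 13, 20, 27

4 Wednesdays


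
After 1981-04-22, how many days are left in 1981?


Day of year: 112 of 365
Remaining = 365 - 112

253 days


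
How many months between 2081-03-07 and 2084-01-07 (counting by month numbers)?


From March 2081 to January 2084
3 years * 12 = 36 months, minus 2 months = 34

34 months


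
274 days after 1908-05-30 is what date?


Start: 1908-05-30, add 274 days
May 1908 has 31 days: 31 - 30 = 1 day to May 31 -> 273 left
June 1908 has 30 days -> 243 left
July 1908 has 31 days -> 212 left
August 1908 has 31 days -> 181 left
September 1908 has 30 days -> 151 left
October 1908 has 31 days -> 120 left
November 1908 has 30 days -> 90 left
December 1908 has 31 days -> 59 left
January 1909 has 31 days -> 28 left
February 1909: 28 <= 28 -> lands on February 28

Result: 1909-02-28


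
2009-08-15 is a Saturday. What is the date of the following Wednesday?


Current: Saturday
Target: Wednesday
Days ahead: 4

Next Wednesday: 2009-08-19


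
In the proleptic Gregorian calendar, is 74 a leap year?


Gregorian leap year rule: divisible by 4, but not by 100, unless also by 400.
74 is not divisible by 4 -> not a leap year

No


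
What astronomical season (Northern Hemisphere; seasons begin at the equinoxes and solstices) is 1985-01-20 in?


Date: January 20
Astronomical Winter (approx.; exact equinox/solstice day varies by year): December 21 to March 19
January 20 falls within the Winter window

Winter


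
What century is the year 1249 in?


Century = (year - 1) // 100 + 1
= (1249 - 1) // 100 + 1
= 1248 // 100 + 1
= 12 + 1

13th century


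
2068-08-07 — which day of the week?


Date: August 7, 2068
Anchor: Jan 1, 2068. With p = 2068 - 1 = 2067: (p + p//4 - p//100 + p//400) mod 7 = (2067 + 516 - 20 + 5) mod 7 = 2568 mod 7 = 6 -> Sunday (Mon=0 ... Sun=6)
Days before August (Jan-Jul): 213; offset = 213 + 7 - 1 = 219
Weekday index = (6 + 219) mod 7 = 1

Day of the week: Tuesday


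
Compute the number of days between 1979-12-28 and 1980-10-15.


From 1979-12-28 to 1980-10-15
1979-12-28: days before December = 31 + 28 + 31 + 30 + 31 + 30 + 31 + 31 + 30 + 31 + 30 = 334 (1979 is not a leap year); day of year = 334 + 28 = 362
1980-10-15: days before October = 31 + 29 + 31 + 30 + 31 + 30 + 31 + 31 + 30 = 274 (1980 is a leap year); day of year = 274 + 15 = 289
Rest of 1979: 365 - 362 = 3
Total = 3 + 289 = 292

292 days


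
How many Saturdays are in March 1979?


March 1979 has 31 days
Anchor: Jan 1, 1979. With p = 1979 - 1 = 1978: (p + p//4 - p//100 + p//400) mod 7 = (1978 + 494 - 19 + 4) mod 7 = 2457 mod 7 = 0 -> Monday (Mon=0 ... Sun=6)
Days before March (Jan-Feb): 59; March 1 index = (0 + 59) mod 7 = 3 -> Thursday
First Saturday is March 3
Saturdays: 3, 10, 17, 24, 31

5 Saturdays


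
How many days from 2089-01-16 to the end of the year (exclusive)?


Day of year: 16 of 365
Remaining = 365 - 16

349 days


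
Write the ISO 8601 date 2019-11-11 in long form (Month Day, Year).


ISO 2019-11-11 parses as year=2019, month=11, day=11
Month 11 -> November

November 11, 2019


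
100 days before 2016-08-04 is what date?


Start: 2016-08-04, subtract 100 days
Back 4 days from August 4 reaches July 31, 2016 -> 96 left
July 2016 has 31 days -> back to June 30, 2016 -> 65 left
June 2016 has 30 days -> back to May 31, 2016 -> 35 left
May 2016 has 31 days -> back to April 30, 2016 -> 4 left
April 2016: 30 - 4 = 26 -> lands on April 26

Result: 2016-04-26


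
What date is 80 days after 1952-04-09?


Start: 1952-04-09, add 80 days
April 1952 has 30 days: 30 - 9 = 21 days to April 30 -> 59 left
May 1952 has 31 days -> 28 left
June 1952: 28 <= 30 -> lands on June 28

Result: 1952-06-28


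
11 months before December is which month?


December is month 12
12 - 11 = 1

January


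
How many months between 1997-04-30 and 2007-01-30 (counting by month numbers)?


From April 1997 to January 2007
10 years * 12 = 120 months, minus 3 months = 117

117 months


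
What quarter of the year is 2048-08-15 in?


Month: August (month 8)
Q1: Jan-Mar, Q2: Apr-Jun, Q3: Jul-Sep, Q4: Oct-Dec

Q3


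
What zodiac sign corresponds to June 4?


Date: June 4
Conventional tropical zodiac dates: Gemini from May 21 onward; Cancer starts June 21
June 4 falls within the Gemini range

Gemini


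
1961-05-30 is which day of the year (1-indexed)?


Date: May 30, 1961
Days in months 1 through 4: 120
Plus 30 days in May

Day of year: 150


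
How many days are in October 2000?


October 2000

31 days


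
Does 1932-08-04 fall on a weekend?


Anchor: Jan 1, 1932. With p = 1932 - 1 = 1931: (p + p//4 - p//100 + p//400) mod 7 = (1931 + 482 - 19 + 4) mod 7 = 2398 mod 7 = 4 -> Friday (Mon=0 ... Sun=6)
Day of year: 217; offset = 216
Weekday index = (4 + 216) mod 7 = 3 -> Thursday
Weekend days: Saturday, Sunday

No


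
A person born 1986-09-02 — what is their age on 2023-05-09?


Birth: 1986-09-02
Reference: 2023-05-09
Year difference: 2023 - 1986 = 37
Birthday not yet reached in 2023, subtract 1

36 years old


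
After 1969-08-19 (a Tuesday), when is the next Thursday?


Current: Tuesday
Target: Thursday
Days ahead: 2

Next Thursday: 1969-08-21


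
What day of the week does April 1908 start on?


Target: April 1, 1908
Anchor: Jan 1, 1908. With p = 1908 - 1 = 1907: (p + p//4 - p//100 + p//400) mod 7 = (1907 + 476 - 19 + 4) mod 7 = 2368 mod 7 = 2 -> Wednesday (Mon=0 ... Sun=6)
Days before April (Jan-Mar): 91 days
Weekday index = (2 + 91) mod 7 = 2

Wednesday


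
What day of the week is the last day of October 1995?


October 1995 has 31 days
Anchor: Jan 1, 1995. With p = 1995 - 1 = 1994: (p + p//4 - p//100 + p//400) mod 7 = (1994 + 498 - 19 + 4) mod 7 = 2477 mod 7 = 6 -> Sunday (Mon=0 ... Sun=6)
Days before October (Jan-Sep): 273; October 1 index = (6 + 273) mod 7 = 6 -> Sunday
Last day offset: 31 - 1 = 30 days
Weekday index = (6 + 30) mod 7 = 1

Tuesday, October 31


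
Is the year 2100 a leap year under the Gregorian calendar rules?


Gregorian leap year rule: divisible by 4, but not by 100, unless also by 400.
2100 is divisible by 100 but not 400 -> not a leap year

No


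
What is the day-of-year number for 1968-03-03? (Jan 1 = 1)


Date: March 3, 1968
Days in months 1 through 2: 60
Plus 3 days in March

Day of year: 63


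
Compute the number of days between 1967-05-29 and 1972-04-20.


From 1967-05-29 to 1972-04-20
1967-05-29: days before May = 31 + 28 + 31 + 30 = 120 (1967 is not a leap year); day of year = 120 + 29 = 149
1972-04-20: days before April = 31 + 29 + 31 = 91 (1972 is a leap year); day of year = 91 + 20 = 111
Rest of 1967: 365 - 149 = 216
Full years 1968 (366), 1969 (365), 1970 (365), 1971 (365): 1461
Total = 216 + 1461 + 111 = 1788

1788 days


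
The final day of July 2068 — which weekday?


July 2068 has 31 days
Anchor: Jan 1, 2068. With p = 2068 - 1 = 2067: (p + p//4 - p//100 + p//400) mod 7 = (2067 + 516 - 20 + 5) mod 7 = 2568 mod 7 = 6 -> Sunday (Mon=0 ... Sun=6)
Days before July (Jan-Jun): 182; July 1 index = (6 + 182) mod 7 = 6 -> Sunday
Last day offset: 31 - 1 = 30 days
Weekday index = (6 + 30) mod 7 = 1

Tuesday, July 31


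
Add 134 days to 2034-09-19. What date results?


Start: 2034-09-19, add 134 days
September 2034 has 30 days: 30 - 19 = 11 days to September 30 -> 123 left
October 2034 has 31 days -> 92 left
November 2034 has 30 days -> 62 left
December 2034 has 31 days -> 31 left
January 2035: 31 <= 31 -> lands on January 31

Result: 2035-01-31


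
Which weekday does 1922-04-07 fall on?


Date: April 7, 1922
Anchor: Jan 1, 1922. With p = 1922 - 1 = 1921: (p + p//4 - p//100 + p//400) mod 7 = (1921 + 480 - 19 + 4) mod 7 = 2386 mod 7 = 6 -> Sunday (Mon=0 ... Sun=6)
Days before April (Jan-Mar): 90; offset = 90 + 7 - 1 = 96
Weekday index = (6 + 96) mod 7 = 4

Day of the week: Friday


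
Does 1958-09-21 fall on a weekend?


Anchor: Jan 1, 1958. With p = 1958 - 1 = 1957: (p + p//4 - p//100 + p//400) mod 7 = (1957 + 489 - 19 + 4) mod 7 = 2431 mod 7 = 2 -> Wednesday (Mon=0 ... Sun=6)
Day of year: 264; offset = 263
Weekday index = (2 + 263) mod 7 = 6 -> Sunday
Weekend days: Saturday, Sunday

Yes


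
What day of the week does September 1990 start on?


Target: September 1, 1990
Anchor: Jan 1, 1990. With p = 1990 - 1 = 1989: (p + p//4 - p//100 + p//400) mod 7 = (1989 + 497 - 19 + 4) mod 7 = 2471 mod 7 = 0 -> Monday (Mon=0 ... Sun=6)
Days before September (Jan-Aug): 243 days
Weekday index = (0 + 243) mod 7 = 5

Saturday


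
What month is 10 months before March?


March is month 3
3 - 10 = -7; wrap: -7 + 12 = 5

May


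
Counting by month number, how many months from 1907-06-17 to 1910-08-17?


From June 1907 to August 1910
3 years * 12 = 36 months, plus 2 months = 38

38 months


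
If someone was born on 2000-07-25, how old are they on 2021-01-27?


Birth: 2000-07-25
Reference: 2021-01-27
Year difference: 2021 - 2000 = 21
Birthday not yet reached in 2021, subtract 1

20 years old


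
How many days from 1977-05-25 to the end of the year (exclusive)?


Day of year: 145 of 365
Remaining = 365 - 145

220 days


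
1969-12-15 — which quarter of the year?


Month: December (month 12)
Q1: Jan-Mar, Q2: Apr-Jun, Q3: Jul-Sep, Q4: Oct-Dec

Q4


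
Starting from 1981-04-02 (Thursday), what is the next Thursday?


Current: Thursday
Target: Thursday
Days ahead: 7

Next Thursday: 1981-04-09


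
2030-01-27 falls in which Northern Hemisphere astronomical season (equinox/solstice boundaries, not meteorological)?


Date: January 27
Astronomical Winter (approx.; exact equinox/solstice day varies by year): December 21 to March 19
January 27 falls within the Winter window

Winter


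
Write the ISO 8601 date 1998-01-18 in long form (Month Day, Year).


ISO 1998-01-18 parses as year=1998, month=01, day=18
Month 1 -> January

January 18, 1998


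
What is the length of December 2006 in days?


December 2006

31 days


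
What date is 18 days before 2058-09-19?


Start: 2058-09-19, subtract 18 days
19 - 18 = 1 stays within September 2058

Result: 2058-09-01


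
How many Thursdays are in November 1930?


November 1930 has 30 days
Anchor: Jan 1, 1930. With p = 1930 - 1 = 1929: (p + p//4 - p//100 + p//400) mod 7 = (1929 + 482 - 19 + 4) mod 7 = 2396 mod 7 = 2 -> Wednesday (Mon=0 ... Sun=6)
Days before November (Jan-Oct): 304; November 1 index = (2 + 304) mod 7 = 5 -> Saturday
First Thursday is November 6
Thursdays: 6, 13, 20, 27

4 Thursdays


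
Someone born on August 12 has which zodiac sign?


Date: August 12
Conventional tropical zodiac dates: Leo from July 23 onward; Virgo starts August 23
August 12 falls within the Leo range

Leo


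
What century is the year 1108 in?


Century = (year - 1) // 100 + 1
= (1108 - 1) // 100 + 1
= 1107 // 100 + 1
= 11 + 1

12th century


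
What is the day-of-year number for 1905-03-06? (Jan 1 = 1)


Date: March 6, 1905
Days in months 1 through 2: 59
Plus 6 days in March

Day of year: 65


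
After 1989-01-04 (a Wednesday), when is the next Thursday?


Current: Wednesday
Target: Thursday
Days ahead: 1

Next Thursday: 1989-01-05


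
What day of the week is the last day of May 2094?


May 2094 has 31 days
Anchor: Jan 1, 2094. With p = 2094 - 1 = 2093: (p + p//4 - p//100 + p//400) mod 7 = (2093 + 523 - 20 + 5) mod 7 = 2601 mod 7 = 4 -> Friday (Mon=0 ... Sun=6)
Days before May (Jan-Apr): 120; May 1 index = (4 + 120) mod 7 = 5 -> Saturday
Last day offset: 31 - 1 = 30 days
Weekday index = (5 + 30) mod 7 = 0

Monday, May 31


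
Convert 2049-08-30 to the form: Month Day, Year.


ISO 2049-08-30 parses as year=2049, month=08, day=30
Month 8 -> August

August 30, 2049


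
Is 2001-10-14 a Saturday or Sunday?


Anchor: Jan 1, 2001. With p = 2001 - 1 = 2000: (p + p//4 - p//100 + p//400) mod 7 = (2000 + 500 - 20 + 5) mod 7 = 2485 mod 7 = 0 -> Monday (Mon=0 ... Sun=6)
Day of year: 287; offset = 286
Weekday index = (0 + 286) mod 7 = 6 -> Sunday
Weekend days: Saturday, Sunday

Yes


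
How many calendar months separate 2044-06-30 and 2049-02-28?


From June 2044 to February 2049
5 years * 12 = 60 months, minus 4 months = 56

56 months


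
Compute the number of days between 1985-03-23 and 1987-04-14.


From 1985-03-23 to 1987-04-14
1985-03-23: days before March = 31 + 28 = 59 (1985 is not a leap year); day of year = 59 + 23 = 82
1987-04-14: days before April = 31 + 28 + 31 = 90 (1987 is not a leap year); day of year = 90 + 14 = 104
Rest of 1985: 365 - 82 = 283
Full years 1986 (365): 365
Total = 283 + 365 + 104 = 752

752 days


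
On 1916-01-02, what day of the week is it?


Date: January 2, 1916
Anchor: Jan 1, 1916. With p = 1916 - 1 = 1915: (p + p//4 - p//100 + p//400) mod 7 = (1915 + 478 - 19 + 4) mod 7 = 2378 mod 7 = 5 -> Saturday (Mon=0 ... Sun=6)
Days into year = 2 - 1 = 1
Weekday index = (5 + 1) mod 7 = 6

Day of the week: Sunday


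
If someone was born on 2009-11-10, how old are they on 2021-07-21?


Birth: 2009-11-10
Reference: 2021-07-21
Year difference: 2021 - 2009 = 12
Birthday not yet reached in 2021, subtract 1

11 years old


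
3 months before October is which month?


October is month 10
10 - 3 = 7

July


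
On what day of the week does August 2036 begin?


Target: August 1, 2036
Anchor: Jan 1, 2036. With p = 2036 - 1 = 2035: (p + p//4 - p//100 + p//400) mod 7 = (2035 + 508 - 20 + 5) mod 7 = 2528 mod 7 = 1 -> Tuesday (Mon=0 ... Sun=6)
Days before August (Jan-Jul): 213 days
Weekday index = (1 + 213) mod 7 = 4

Friday


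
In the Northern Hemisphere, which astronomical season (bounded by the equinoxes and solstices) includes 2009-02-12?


Date: February 12
Astronomical Winter (approx.; exact equinox/solstice day varies by year): December 21 to March 19
February 12 falls within the Winter window

Winter


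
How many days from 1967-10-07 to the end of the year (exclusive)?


Day of year: 280 of 365
Remaining = 365 - 280

85 days


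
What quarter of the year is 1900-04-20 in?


Month: April (month 4)
Q1: Jan-Mar, Q2: Apr-Jun, Q3: Jul-Sep, Q4: Oct-Dec

Q2


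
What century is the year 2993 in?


Century = (year - 1) // 100 + 1
= (2993 - 1) // 100 + 1
= 2992 // 100 + 1
= 29 + 1

30th century


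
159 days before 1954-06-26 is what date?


Start: 1954-06-26, subtract 159 days
Back 26 days from June 26 reaches May 31, 1954 -> 133 left
May 1954 has 31 days -> back to April 30, 1954 -> 102 left
April 1954 has 30 days -> back to March 31, 1954 -> 72 left
March 1954 has 31 days -> back to February 28, 1954 -> 41 left
February 1954 has 28 days -> back to January 31, 1954 -> 13 left
January 1954: 31 - 13 = 18 -> lands on January 18

Result: 1954-01-18


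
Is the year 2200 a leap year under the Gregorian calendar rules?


Gregorian leap year rule: divisible by 4, but not by 100, unless also by 400.
2200 is divisible by 100 but not 400 -> not a leap year

No


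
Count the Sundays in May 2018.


May 2018 has 31 days
Anchor: Jan 1, 2018. With p = 2018 - 1 = 2017: (p + p//4 - p//100 + p//400) mod 7 = (2017 + 504 - 20 + 5) mod 7 = 2506 mod 7 = 0 -> Monday (Mon=0 ... Sun=6)
Days before May (Jan-Apr): 120; May 1 index = (0 + 120) mod 7 = 1 -> Tuesday
First Sunday is May 6
Sundays: 6, 13, 20, 27

4 Sundays


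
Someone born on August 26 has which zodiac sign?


Date: August 26
Conventional tropical zodiac dates: Virgo from August 23 onward; Libra starts September 23
August 26 falls within the Virgo range

Virgo


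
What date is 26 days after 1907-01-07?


Start: 1907-01-07, add 26 days
January 1907 has 31 days: 31 - 7 = 24 days to January 31 -> 2 left
February 1907: 2 <= 28 -> lands on February 2

Result: 1907-02-02


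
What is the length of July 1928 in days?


July 1928

31 days


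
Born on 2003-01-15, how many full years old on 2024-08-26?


Birth: 2003-01-15
Reference: 2024-08-26
Year difference: 2024 - 2003 = 21

21 years old


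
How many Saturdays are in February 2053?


February 2053 has 28 days
Anchor: Jan 1, 2053. With p = 2053 - 1 = 2052: (p + p//4 - p//100 + p//400) mod 7 = (2052 + 513 - 20 + 5) mod 7 = 2550 mod 7 = 2 -> Wednesday (Mon=0 ... Sun=6)
Days before February (Jan): 31; February 1 index = (2 + 31) mod 7 = 5 -> Saturday
First Saturday is February 1
Saturdays: 1, 8, 15, 22

4 Saturdays


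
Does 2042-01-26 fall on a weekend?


Anchor: Jan 1, 2042. With p = 2042 - 1 = 2041: (p + p//4 - p//100 + p//400) mod 7 = (2041 + 510 - 20 + 5) mod 7 = 2536 mod 7 = 2 -> Wednesday (Mon=0 ... Sun=6)
Day of year: 26; offset = 25
Weekday index = (2 + 25) mod 7 = 6 -> Sunday
Weekend days: Saturday, Sunday

Yes


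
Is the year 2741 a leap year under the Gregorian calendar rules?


Gregorian leap year rule: divisible by 4, but not by 100, unless also by 400.
2741 is not divisible by 4 -> not a leap year

No


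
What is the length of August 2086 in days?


August 2086

31 days


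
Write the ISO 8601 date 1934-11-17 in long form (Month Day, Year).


ISO 1934-11-17 parses as year=1934, month=11, day=17
Month 11 -> November

November 17, 1934


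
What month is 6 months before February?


February is month 2
2 - 6 = -4; wrap: -4 + 12 = 8

August


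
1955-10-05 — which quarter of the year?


Month: October (month 10)
Q1: Jan-Mar, Q2: Apr-Jun, Q3: Jul-Sep, Q4: Oct-Dec

Q4


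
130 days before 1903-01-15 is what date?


Start: 1903-01-15, subtract 130 days
Back 15 days from January 15 reaches December 31, 1902 -> 115 left
December 1902 has 31 days -> back to November 30, 1902 -> 84 left
November 1902 has 30 days -> back to October 31, 1902 -> 54 left
October 1902 has 31 days -> back to September 30, 1902 -> 23 left
September 1902: 30 - 23 = 7 -> lands on September 7

Result: 1902-09-07


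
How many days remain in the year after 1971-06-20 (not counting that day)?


Day of year: 171 of 365
Remaining = 365 - 171

194 days


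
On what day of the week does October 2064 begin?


Target: October 1, 2064
Anchor: Jan 1, 2064. With p = 2064 - 1 = 2063: (p + p//4 - p//100 + p//400) mod 7 = (2063 + 515 - 20 + 5) mod 7 = 2563 mod 7 = 1 -> Tuesday (Mon=0 ... Sun=6)
Days before October (Jan-Sep): 274 days
Weekday index = (1 + 274) mod 7 = 2

Wednesday


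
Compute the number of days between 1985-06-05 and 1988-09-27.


From 1985-06-05 to 1988-09-27
1985-06-05: days before June = 31 + 28 + 31 + 30 + 31 = 151 (1985 is not a leap year); day of year = 151 + 5 = 156
1988-09-27: days before September = 31 + 29 + 31 + 30 + 31 + 30 + 31 + 31 = 244 (1988 is a leap year); day of year = 244 + 27 = 271
Rest of 1985: 365 - 156 = 209
Full years 1986 (365), 1987 (365): 730
Total = 209 + 730 + 271 = 1210

1210 days


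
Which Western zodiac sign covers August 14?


Date: August 14
Conventional tropical zodiac dates: Leo from July 23 onward; Virgo starts August 23
August 14 falls within the Leo range

Leo


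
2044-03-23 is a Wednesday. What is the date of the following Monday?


Current: Wednesday
Target: Monday
Days ahead: 5

Next Monday: 2044-03-28


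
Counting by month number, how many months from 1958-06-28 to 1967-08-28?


From June 1958 to August 1967
9 years * 12 = 108 months, plus 2 months = 110

110 months


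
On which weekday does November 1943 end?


November 1943 has 30 days
Anchor: Jan 1, 1943. With p = 1943 - 1 = 1942: (p + p//4 - p//100 + p//400) mod 7 = (1942 + 485 - 19 + 4) mod 7 = 2412 mod 7 = 4 -> Friday (Mon=0 ... Sun=6)
Days before November (Jan-Oct): 304; November 1 index = (4 + 304) mod 7 = 0 -> Monday
Last day offset: 30 - 1 = 29 days
Weekday index = (0 + 29) mod 7 = 1

Tuesday, November 30


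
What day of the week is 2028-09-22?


Date: September 22, 2028
Anchor: Jan 1, 2028. With p = 2028 - 1 = 2027: (p + p//4 - p//100 + p//400) mod 7 = (2027 + 506 - 20 + 5) mod 7 = 2518 mod 7 = 5 -> Saturday (Mon=0 ... Sun=6)
Days before September (Jan-Aug): 244; offset = 244 + 22 - 1 = 265
Weekday index = (5 + 265) mod 7 = 4

Day of the week: Friday


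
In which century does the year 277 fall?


Century = (year - 1) // 100 + 1
= (277 - 1) // 100 + 1
= 276 // 100 + 1
= 2 + 1

3rd century


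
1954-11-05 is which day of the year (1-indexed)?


Date: November 5, 1954
Days in months 1 through 10: 304
Plus 5 days in November

Day of year: 309


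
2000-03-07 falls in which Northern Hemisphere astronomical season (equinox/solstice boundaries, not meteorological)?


Date: March 7
Astronomical Winter (approx.; exact equinox/solstice day varies by year): December 21 to March 19
March 7 falls within the Winter window

Winter


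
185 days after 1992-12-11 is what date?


Start: 1992-12-11, add 185 days
December 1992 has 31 days: 31 - 11 = 20 days to December 31 -> 165 left
January 1993 has 31 days -> 134 left
February 1993 has 28 days -> 106 left
March 1993 has 31 days -> 75 left
April 1993 has 30 days -> 45 left
May 1993 has 31 days -> 14 left
June 1993: 14 <= 30 -> lands on June 14

Result: 1993-06-14


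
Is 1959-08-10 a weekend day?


Anchor: Jan 1, 1959. With p = 1959 - 1 = 1958: (p + p//4 - p//100 + p//400) mod 7 = (1958 + 489 - 19 + 4) mod 7 = 2432 mod 7 = 3 -> Thursday (Mon=0 ... Sun=6)
Day of year: 222; offset = 221
Weekday index = (3 + 221) mod 7 = 0 -> Monday
Weekend days: Saturday, Sunday

No


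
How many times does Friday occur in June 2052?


June 2052 has 30 days
Anchor: Jan 1, 2052. With p = 2052 - 1 = 2051: (p + p//4 - p//100 + p//400) mod 7 = (2051 + 512 - 20 + 5) mod 7 = 2548 mod 7 = 0 -> Monday (Mon=0 ... Sun=6)
Days before June (Jan-May): 152; June 1 index = (0 + 152) mod 7 = 5 -> Saturday
First Friday is June 7
Fridays: 7, 14, 21, 28

4 Fridays


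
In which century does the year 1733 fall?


Century = (year - 1) // 100 + 1
= (1733 - 1) // 100 + 1
= 1732 // 100 + 1
= 17 + 1

18th century


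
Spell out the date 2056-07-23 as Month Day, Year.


ISO 2056-07-23 parses as year=2056, month=07, day=23
Month 7 -> July

July 23, 2056


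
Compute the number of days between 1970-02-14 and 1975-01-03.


From 1970-02-14 to 1975-01-03
1970-02-14: days before February = 31; day of year = 31 + 14 = 45
1975-01-03: day of year = 3
Rest of 1970: 365 - 45 = 320
Full years 1971 (365), 1972 (366), 1973 (365), 1974 (365): 1461
Total = 320 + 1461 + 3 = 1784

1784 days


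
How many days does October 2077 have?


October 2077

31 days


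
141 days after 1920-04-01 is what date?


Start: 1920-04-01, add 141 days
April 1920 has 30 days: 30 - 1 = 29 days to April 30 -> 112 left
May 1920 has 31 days -> 81 left
June 1920 has 30 days -> 51 left
July 1920 has 31 days -> 20 left
August 1920: 20 <= 31 -> lands on August 20

Result: 1920-08-20


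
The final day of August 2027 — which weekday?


August 2027 has 31 days
Anchor: Jan 1, 2027. With p = 2027 - 1 = 2026: (p + p//4 - p//100 + p//400) mod 7 = (2026 + 506 - 20 + 5) mod 7 = 2517 mod 7 = 4 -> Friday (Mon=0 ... Sun=6)
Days before August (Jan-Jul): 212; August 1 index = (4 + 212) mod 7 = 6 -> Sunday
Last day offset: 31 - 1 = 30 days
Weekday index = (6 + 30) mod 7 = 1

Tuesday, August 31


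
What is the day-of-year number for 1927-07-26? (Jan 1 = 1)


Date: July 26, 1927
Days in months 1 through 6: 181
Plus 26 days in July

Day of year: 207


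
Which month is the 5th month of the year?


Month 5 of 12

May


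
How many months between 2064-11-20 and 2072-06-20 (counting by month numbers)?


From November 2064 to June 2072
8 years * 12 = 96 months, minus 5 months = 91

91 months


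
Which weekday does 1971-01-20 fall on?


Date: January 20, 1971
Anchor: Jan 1, 1971. With p = 1971 - 1 = 1970: (p + p//4 - p//100 + p//400) mod 7 = (1970 + 492 - 19 + 4) mod 7 = 2447 mod 7 = 4 -> Friday (Mon=0 ... Sun=6)
Days into year = 20 - 1 = 19
Weekday index = (4 + 19) mod 7 = 2

Day of the week: Wednesday


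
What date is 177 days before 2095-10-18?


Start: 2095-10-18, subtract 177 days
Back 18 days from October 18 reaches September 30, 2095 -> 159 left
September 2095 has 30 days -> back to August 31, 2095 -> 129 left
August 2095 has 31 days -> back to July 31, 2095 -> 98 left
July 2095 has 31 days -> back to June 30, 2095 -> 67 left
June 2095 has 30 days -> back to May 31, 2095 -> 37 left
May 2095 has 31 days -> back to April 30, 2095 -> 6 left
April 2095: 30 - 6 = 24 -> lands on April 24

Result: 2095-04-24


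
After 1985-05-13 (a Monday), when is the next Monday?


Current: Monday
Target: Monday
Days ahead: 7

Next Monday: 1985-05-20


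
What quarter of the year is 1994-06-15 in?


Month: June (month 6)
Q1: Jan-Mar, Q2: Apr-Jun, Q3: Jul-Sep, Q4: Oct-Dec

Q2


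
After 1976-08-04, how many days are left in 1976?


Day of year: 217 of 366
Remaining = 366 - 217

149 days


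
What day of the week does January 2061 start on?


Target: January 1, 2061
Anchor: Jan 1, 2061. With p = 2061 - 1 = 2060: (p + p//4 - p//100 + p//400) mod 7 = (2060 + 515 - 20 + 5) mod 7 = 2560 mod 7 = 5 -> Saturday (Mon=0 ... Sun=6)
Offset from anchor: 0 days
Weekday index = (5 + 0) mod 7 = 5

Saturday
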